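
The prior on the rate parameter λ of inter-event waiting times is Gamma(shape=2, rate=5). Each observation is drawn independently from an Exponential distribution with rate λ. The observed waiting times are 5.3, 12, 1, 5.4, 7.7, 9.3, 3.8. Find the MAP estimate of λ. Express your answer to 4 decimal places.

The Exponential(rate=λ) likelihood is ∝ λ^n e^(−λΣtᵢ). Here n = 7 and Σtᵢ = 5.3 + 12 + 1 + 5.4 + 7.7 + 9.3 + 3.8 = 44.5.
Posterior ∝ λe^(−5λ) · λ^7e^(−44.5λ) = λ^8e^(−49.5λ), i.e. Gamma(9, 49.5).
Mode = (a−1)/b = 8/49.5 ≈ 0.1616.

λ̂_MAP = 0.1616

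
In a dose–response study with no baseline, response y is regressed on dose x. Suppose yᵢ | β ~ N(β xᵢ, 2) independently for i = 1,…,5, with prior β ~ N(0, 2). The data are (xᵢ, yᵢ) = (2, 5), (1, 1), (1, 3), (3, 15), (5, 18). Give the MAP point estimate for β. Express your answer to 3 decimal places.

β̂_MAP = 3.634

log p(β | y) = −Σ(yᵢ − βxᵢ)²/(2·2) − β²/(2·2) + const.
Setting the derivative to zero: Σxᵢ(yᵢ − βxᵢ)/2 − β/2 = 0, so β = Σxᵢyᵢ / (Σxᵢ² + σ²/τ²).
Σxᵢyᵢ = 2·5 + 1·1 + 1·3 + 3·15 + 5·18 = 149; Σxᵢ² = 40; σ²/τ² = 1.
β̂_MAP = 149 / (40 + 1) = 149/41 ≈ 3.634.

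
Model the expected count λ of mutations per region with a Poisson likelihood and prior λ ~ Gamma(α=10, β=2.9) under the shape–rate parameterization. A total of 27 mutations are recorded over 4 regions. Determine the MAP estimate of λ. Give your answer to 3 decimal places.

Σxᵢ = 27, n = 4.
Posterior ∝ λ^9e^(−2.9λ) · λ^27e^(−4λ) = λ^36e^(−6.9λ), i.e. Gamma(shape=37, rate=6.9).
The mode of a Gamma(a, b) with a ≥ 1 (shape–rate) is (a−1)/b = 36/6.9 ≈ 5.217.

λ̂_MAP = 5.217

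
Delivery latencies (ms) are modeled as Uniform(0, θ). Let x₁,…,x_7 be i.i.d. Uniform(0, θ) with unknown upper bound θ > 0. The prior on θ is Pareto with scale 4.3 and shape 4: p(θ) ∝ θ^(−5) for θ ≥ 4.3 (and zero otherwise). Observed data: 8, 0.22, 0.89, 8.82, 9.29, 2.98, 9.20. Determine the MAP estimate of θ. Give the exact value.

The Uniform(0, θ) likelihood is θ^(−n) for θ ≥ max(xᵢ), zero otherwise. Here max(xᵢ) = 9.29.
Posterior ∝ θ^(−5) · θ^(−7) = θ^(−12) on θ ≥ max(4.3, 9.29) = 9.29.
This density is strictly decreasing in θ, so the posterior mode lies at the lower boundary of the support.

θ̂_MAP = 9.29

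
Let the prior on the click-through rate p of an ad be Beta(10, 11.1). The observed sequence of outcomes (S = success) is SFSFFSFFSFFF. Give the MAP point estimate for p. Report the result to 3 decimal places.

Prior: Beta(10, 11.1).
Data: 4 successes in 12 trials (from the sequence). The binomial likelihood contributes p^4(1−p)^8, so the posterior is Beta(10+4, 11.1+8) = Beta(14, 19.1).
For Beta(a, b) with a, b > 1 the mode is (a−1)/(a+b−2) = 13/31.1 ≈ 0.418.

p̂_MAP = 0.418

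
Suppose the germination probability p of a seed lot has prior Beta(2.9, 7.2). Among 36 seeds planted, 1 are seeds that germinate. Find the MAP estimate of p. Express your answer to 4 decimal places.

p̂_MAP = 0.0658

Prior: Beta(2.9, 7.2).
Data: 1 success in 36 trials. The binomial likelihood contributes p(1−p)^35, so the posterior is Beta(2.9+1, 7.2+35) = Beta(3.9, 42.2).
For Beta(a, b) with a, b > 1 the mode is (a−1)/(a+b−2) = 2.9/44.1 ≈ 0.0658.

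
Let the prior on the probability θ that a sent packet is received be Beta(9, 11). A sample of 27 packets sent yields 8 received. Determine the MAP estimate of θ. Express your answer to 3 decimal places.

Prior: Beta(9, 11).
Data: 8 successes in 27 trials. The binomial likelihood contributes θ^8(1−θ)^19, so the posterior is Beta(9+8, 11+19) = Beta(17, 30).
For Beta(a, b) with a, b > 1 the mode is (a−1)/(a+b−2) = 16/45 ≈ 0.356.

θ̂_MAP = 0.356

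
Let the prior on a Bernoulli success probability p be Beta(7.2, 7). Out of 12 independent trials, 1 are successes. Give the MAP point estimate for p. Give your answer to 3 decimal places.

Prior: Beta(7.2, 7).
Data: 1 success in 12 trials. The binomial likelihood contributes p(1−p)^11, so the posterior is Beta(7.2+1, 7+11) = Beta(8.2, 18).
For Beta(a, b) with a, b > 1 the mode is (a−1)/(a+b−2) = 7.2/24.2 ≈ 0.298.

p̂_MAP = 0.298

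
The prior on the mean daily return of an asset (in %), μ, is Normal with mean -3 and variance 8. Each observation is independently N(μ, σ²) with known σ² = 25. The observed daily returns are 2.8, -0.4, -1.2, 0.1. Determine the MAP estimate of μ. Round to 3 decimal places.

n = 4; x̄ = (2.8 + (-0.4) + (-1.2) + 0.1)/4 = 1.3/4 = 0.325.
For a Normal prior and Normal likelihood with known variance, the posterior is Normal; its mode equals its mean, the precision-weighted average.
Prior precision 1/σ₀² = 1/8 = 0.125; data precision n/σ² = 4/25 = 0.16.
μ̂ = (0.125·(-3) + 0.16·0.325) / (0.125 + 0.16) = (-0.323)/0.285 = -17/15 ≈ -1.133.

μ̂_MAP = -1.133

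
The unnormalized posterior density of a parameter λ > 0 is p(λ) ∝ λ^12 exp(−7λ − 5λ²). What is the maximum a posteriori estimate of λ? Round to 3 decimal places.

λ̂_MAP = 0.800

ℓ'(λ) = 12/λ − 7 − 10λ. Setting this to zero and multiplying by λ: 10λ² + 7λ − 12 = 0.
λ = (−7 + √(7² + 4·10·12)) / (2·10) = (−7 + √529) / 20 = (−7 + 23)/20 = 4/5.
ℓ''(λ) = −12/λ² − 10 < 0, confirming a maximum.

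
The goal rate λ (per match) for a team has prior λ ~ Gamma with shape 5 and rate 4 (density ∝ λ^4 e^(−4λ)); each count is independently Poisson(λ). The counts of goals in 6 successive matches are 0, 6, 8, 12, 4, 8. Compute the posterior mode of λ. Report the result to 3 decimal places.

λ̂_MAP = 4.200

Σxᵢ = 0+6+8+12+4+8 = 38, with n = 6.
Posterior ∝ λ^4e^(−4λ) · λ^38e^(−6λ) = λ^42e^(−10λ), i.e. Gamma(shape=43, rate=10).
The mode of a Gamma(a, b) with a ≥ 1 (shape–rate) is (a−1)/b = 42/10 ≈ 4.200.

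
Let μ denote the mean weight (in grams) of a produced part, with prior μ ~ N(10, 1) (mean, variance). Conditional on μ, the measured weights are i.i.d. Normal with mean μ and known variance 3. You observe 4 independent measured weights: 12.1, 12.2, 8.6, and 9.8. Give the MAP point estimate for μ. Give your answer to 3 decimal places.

μ̂_MAP = 10.386

n = 4; x̄ = (12.1 + 12.2 + 8.6 + 9.8)/4 = 42.7/4 = 10.675.
For a Normal prior and Normal likelihood with known variance, the posterior is Normal; its mode equals its mean, the precision-weighted average.
Prior precision 1/σ₀² = 1/1 = 1; data precision n/σ² = 4/3.
μ̂ = (1·10 + (4/3)·10.675) / (1 + 4/3) = (727/30)/(7/3) = 727/70 ≈ 10.386.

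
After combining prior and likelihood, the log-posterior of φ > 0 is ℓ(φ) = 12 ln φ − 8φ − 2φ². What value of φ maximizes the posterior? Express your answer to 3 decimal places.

φ̂_MAP = 1.000

ℓ'(φ) = 12/φ − 8 − 4φ. Setting this to zero and multiplying by φ: 4φ² + 8φ − 12 = 0.
φ = (−8 + √(8² + 4·4·12)) / (2·4) = (−8 + √256) / 8 = (−8 + 16)/8 = 1.
ℓ''(φ) = −12/φ² − 4 < 0, confirming a maximum.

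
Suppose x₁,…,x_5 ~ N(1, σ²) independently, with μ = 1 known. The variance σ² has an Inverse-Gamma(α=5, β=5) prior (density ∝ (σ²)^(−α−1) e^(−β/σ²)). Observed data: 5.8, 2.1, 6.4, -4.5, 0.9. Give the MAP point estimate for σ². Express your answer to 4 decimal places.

Sum of squared deviations about the known mean: SS = (5.8−1)² + (2.1−1)² + (6.4−1)² + (-4.5−1)² + (0.9−1)² = 83.67.
The Normal likelihood contributes (σ²)^(−n/2) exp(−SS/(2σ²)), so the posterior is Inverse-Gamma(α + n/2, β + SS/2) = Inverse-Gamma(7.5, 46.835).
The mode of Inverse-Gamma(a, b) is b/(a+1) = 46.835/8.5 ≈ 5.5100.

σ̂²_MAP = 5.5100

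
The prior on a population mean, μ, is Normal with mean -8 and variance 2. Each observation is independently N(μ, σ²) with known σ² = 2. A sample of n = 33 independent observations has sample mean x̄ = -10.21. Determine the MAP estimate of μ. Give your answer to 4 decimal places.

μ̂_MAP = -10.1450

n = 33, x̄ = -10.21.
For a Normal prior and Normal likelihood with known variance, the posterior is Normal; its mode equals its mean, the precision-weighted average.
Prior precision 1/σ₀² = 1/2 = 0.5; data precision n/σ² = 33/2 = 16.5.
μ̂ = (0.5·(-8) + 16.5·(-10.21)) / (0.5 + 16.5) = (-172.465)/17 = -10.1450.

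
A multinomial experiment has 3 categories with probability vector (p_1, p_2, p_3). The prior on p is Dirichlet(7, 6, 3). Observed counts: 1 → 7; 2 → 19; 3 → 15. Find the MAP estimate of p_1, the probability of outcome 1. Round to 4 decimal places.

MAP estimate: 0.2407

The posterior is Dirichlet(αᵢ + nᵢ) = Dirichlet(14, 25, 18).
For a Dirichlet(a₁,…,a_K) with all aᵢ > 1, the mode has j-th component (aⱼ − 1)/(Σaᵢ − K).
Here Σaᵢ = 57 and K = 3, so p_1 = (14 − 1)/(57 − 3) = 13/54 ≈ 0.2407.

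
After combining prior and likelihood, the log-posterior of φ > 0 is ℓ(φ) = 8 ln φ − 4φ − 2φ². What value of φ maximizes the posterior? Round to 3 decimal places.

ℓ'(φ) = 8/φ − 4 − 4φ. Setting this to zero and multiplying by φ: 4φ² + 4φ − 8 = 0.
φ = (−4 + √(4² + 4·4·8)) / (2·4) = (−4 + √144) / 8 = (−4 + 12)/8 = 1.
ℓ''(φ) = −8/φ² − 4 < 0, confirming a maximum.

φ̂_MAP = 1.000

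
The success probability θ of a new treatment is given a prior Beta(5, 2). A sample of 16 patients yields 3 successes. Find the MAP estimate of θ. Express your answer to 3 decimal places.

θ̂_MAP = 0.333

Prior: Beta(5, 2).
Data: 3 successes in 16 trials. The binomial likelihood contributes θ^3(1−θ)^13, so the posterior is Beta(5+3, 2+13) = Beta(8, 15).
For Beta(a, b) with a, b > 1 the mode is (a−1)/(a+b−2) = 7/21 ≈ 0.333.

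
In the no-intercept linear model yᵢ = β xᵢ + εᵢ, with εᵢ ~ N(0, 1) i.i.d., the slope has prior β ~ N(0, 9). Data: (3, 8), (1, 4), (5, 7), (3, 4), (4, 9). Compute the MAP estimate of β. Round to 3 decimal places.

β̂_MAP = 1.847

log p(β | y) = −Σ(yᵢ − βxᵢ)²/(2·1) − β²/(2·9) + const.
Setting the derivative to zero: Σxᵢ(yᵢ − βxᵢ)/1 − β/9 = 0, so β = Σxᵢyᵢ / (Σxᵢ² + σ²/τ²).
Σxᵢyᵢ = 3·8 + 1·4 + 5·7 + 3·4 + 4·9 = 111; Σxᵢ² = 60; σ²/τ² = 1/9.
β̂_MAP = 111 / (60 + 1/9) = 111/(541/9) = 999/541 ≈ 1.847.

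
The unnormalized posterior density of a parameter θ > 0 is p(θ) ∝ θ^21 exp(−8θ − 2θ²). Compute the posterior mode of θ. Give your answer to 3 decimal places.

θ̂_MAP = 1.500

ℓ'(θ) = 21/θ − 8 − 4θ. Setting this to zero and multiplying by θ: 4θ² + 8θ − 21 = 0.
θ = (−8 + √(8² + 4·4·21)) / (2·4) = (−8 + √400) / 8 = (−8 + 20)/8 = 3/2.
ℓ''(θ) = −21/θ² − 4 < 0, confirming a maximum.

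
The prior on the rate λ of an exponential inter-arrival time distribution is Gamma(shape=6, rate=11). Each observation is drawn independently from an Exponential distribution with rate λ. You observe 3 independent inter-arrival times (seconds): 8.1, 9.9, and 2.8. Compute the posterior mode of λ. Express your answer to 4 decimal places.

λ̂_MAP = 0.2516

The Exponential(rate=λ) likelihood is ∝ λ^n e^(−λΣtᵢ). Here n = 3 and Σtᵢ = 8.1 + 9.9 + 2.8 = 20.8.
Posterior ∝ λ^5e^(−11λ) · λ^3e^(−20.8λ) = λ^8e^(−31.8λ), i.e. Gamma(9, 31.8).
Mode = (a−1)/b = 8/31.8 ≈ 0.2516.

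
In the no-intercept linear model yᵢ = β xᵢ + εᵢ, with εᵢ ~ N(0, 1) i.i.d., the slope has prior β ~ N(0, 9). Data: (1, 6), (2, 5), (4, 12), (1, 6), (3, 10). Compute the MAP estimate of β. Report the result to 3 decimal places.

log p(β | y) = −Σ(yᵢ − βxᵢ)²/(2·1) − β²/(2·9) + const.
Setting the derivative to zero: Σxᵢ(yᵢ − βxᵢ)/1 − β/9 = 0, so β = Σxᵢyᵢ / (Σxᵢ² + σ²/τ²).
Σxᵢyᵢ = 1·6 + 2·5 + 4·12 + 1·6 + 3·10 = 100; Σxᵢ² = 31; σ²/τ² = 1/9.
β̂_MAP = 100 / (31 + 1/9) = 100/(280/9) = 45/14 ≈ 3.214.

β̂_MAP = 3.214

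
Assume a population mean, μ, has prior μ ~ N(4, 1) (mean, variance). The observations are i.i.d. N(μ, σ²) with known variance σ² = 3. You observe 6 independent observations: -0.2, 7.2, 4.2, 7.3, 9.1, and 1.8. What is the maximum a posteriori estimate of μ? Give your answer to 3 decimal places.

n = 6; x̄ = ((-0.2) + 7.2 + 4.2 + 7.3 + 9.1 + 1.8)/6 = 29.4/6 = 4.9.
For a Normal prior and Normal likelihood with known variance, the posterior is Normal; its mode equals its mean, the precision-weighted average.
Prior precision 1/σ₀² = 1/1 = 1; data precision n/σ² = 6/3 = 2.
μ̂ = (1·4 + 2·4.9) / (1 + 2) = 13.8/3 = 4.600.

μ̂_MAP = 4.600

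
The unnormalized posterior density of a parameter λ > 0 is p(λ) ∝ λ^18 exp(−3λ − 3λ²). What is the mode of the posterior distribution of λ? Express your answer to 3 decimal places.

ℓ'(λ) = 18/λ − 3 − 6λ. Setting this to zero and multiplying by λ: 6λ² + 3λ − 18 = 0.
λ = (−3 + √(3² + 4·6·18)) / (2·6) = (−3 + √441) / 12 = (−3 + 21)/12 = 3/2.
ℓ''(λ) = −18/λ² − 6 < 0, confirming a maximum.

λ̂_MAP = 1.500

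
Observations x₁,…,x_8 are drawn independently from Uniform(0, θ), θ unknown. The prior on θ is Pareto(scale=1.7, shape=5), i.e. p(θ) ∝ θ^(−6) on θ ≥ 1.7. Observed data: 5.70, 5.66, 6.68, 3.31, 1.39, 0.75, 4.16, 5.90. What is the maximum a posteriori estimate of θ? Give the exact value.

The Uniform(0, θ) likelihood is θ^(−n) for θ ≥ max(xᵢ), zero otherwise. Here max(xᵢ) = 6.68.
Posterior ∝ θ^(−6) · θ^(−8) = θ^(−14) on θ ≥ max(1.7, 6.68) = 6.68.
This density is strictly decreasing in θ, so the posterior mode lies at the lower boundary of the support.

θ̂_MAP = 6.68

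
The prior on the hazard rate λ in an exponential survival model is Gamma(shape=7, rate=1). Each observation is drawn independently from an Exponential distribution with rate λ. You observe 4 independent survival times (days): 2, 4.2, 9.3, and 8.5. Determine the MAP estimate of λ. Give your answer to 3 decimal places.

The Exponential(rate=λ) likelihood is ∝ λ^n e^(−λΣtᵢ). Here n = 4 and Σtᵢ = 2 + 4.2 + 9.3 + 8.5 = 24.
Posterior ∝ λ^6e^(−1λ) · λ^4e^(−24λ) = λ^10e^(−25λ), i.e. Gamma(11, 25).
Mode = (a−1)/b = 10/25 ≈ 0.400.

λ̂_MAP = 0.400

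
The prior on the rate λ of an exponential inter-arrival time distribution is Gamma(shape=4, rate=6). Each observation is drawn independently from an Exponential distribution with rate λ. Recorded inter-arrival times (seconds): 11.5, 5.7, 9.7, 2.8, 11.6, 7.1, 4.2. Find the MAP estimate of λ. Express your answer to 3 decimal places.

λ̂_MAP = 0.171

The Exponential(rate=λ) likelihood is ∝ λ^n e^(−λΣtᵢ). Here n = 7 and Σtᵢ = 11.5 + 5.7 + 9.7 + 2.8 + 11.6 + 7.1 + 4.2 = 52.6.
Posterior ∝ λ^3e^(−6λ) · λ^7e^(−52.6λ) = λ^10e^(−58.6λ), i.e. Gamma(11, 58.6).
Mode = (a−1)/b = 10/58.6 ≈ 0.171.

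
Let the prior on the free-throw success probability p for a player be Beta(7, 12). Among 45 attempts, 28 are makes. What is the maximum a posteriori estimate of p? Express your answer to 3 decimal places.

Prior: Beta(7, 12).
Data: 28 successes in 45 trials. The binomial likelihood contributes p^28(1−p)^17, so the posterior is Beta(7+28, 12+17) = Beta(35, 29).
For Beta(a, b) with a, b > 1 the mode is (a−1)/(a+b−2) = 34/62 ≈ 0.548.

p̂_MAP = 0.548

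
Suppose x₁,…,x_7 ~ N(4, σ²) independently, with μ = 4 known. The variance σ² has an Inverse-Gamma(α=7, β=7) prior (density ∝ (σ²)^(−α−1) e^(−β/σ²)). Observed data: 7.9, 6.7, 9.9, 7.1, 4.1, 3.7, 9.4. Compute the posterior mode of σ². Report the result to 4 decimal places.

Sum of squared deviations about the known mean: SS = (7.9−4)² + (6.7−4)² + (9.9−4)² + (7.1−4)² + (4.1−4)² + (3.7−4)² + (9.4−4)² = 96.18.
The Normal likelihood contributes (σ²)^(−n/2) exp(−SS/(2σ²)), so the posterior is Inverse-Gamma(α + n/2, β + SS/2) = Inverse-Gamma(10.5, 55.09).
The mode of Inverse-Gamma(a, b) is b/(a+1) = 55.09/11.5 ≈ 4.7904.

σ̂²_MAP = 4.7904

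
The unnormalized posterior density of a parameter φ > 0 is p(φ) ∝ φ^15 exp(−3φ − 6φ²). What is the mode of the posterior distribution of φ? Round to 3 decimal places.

φ̂_MAP = 1.000

ℓ'(φ) = 15/φ − 3 − 12φ. Setting this to zero and multiplying by φ: 12φ² + 3φ − 15 = 0.
φ = (−3 + √(3² + 4·12·15)) / (2·12) = (−3 + √729) / 24 = (−3 + 27)/24 = 1.
ℓ''(φ) = −15/φ² − 12 < 0, confirming a maximum.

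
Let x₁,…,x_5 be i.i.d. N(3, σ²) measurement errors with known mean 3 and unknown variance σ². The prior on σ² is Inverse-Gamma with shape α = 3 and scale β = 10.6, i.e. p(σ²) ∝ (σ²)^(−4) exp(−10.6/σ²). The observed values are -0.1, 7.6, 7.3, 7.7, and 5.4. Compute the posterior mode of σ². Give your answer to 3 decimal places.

Sum of squared deviations about the known mean: SS = (-0.1−3)² + (7.6−3)² + (7.3−3)² + (7.7−3)² + (5.4−3)² = 77.11.
The Normal likelihood contributes (σ²)^(−n/2) exp(−SS/(2σ²)), so the posterior is Inverse-Gamma(α + n/2, β + SS/2) = Inverse-Gamma(5.5, 49.155).
The mode of Inverse-Gamma(a, b) is b/(a+1) = 49.155/6.5 ≈ 7.562.

σ̂²_MAP = 7.562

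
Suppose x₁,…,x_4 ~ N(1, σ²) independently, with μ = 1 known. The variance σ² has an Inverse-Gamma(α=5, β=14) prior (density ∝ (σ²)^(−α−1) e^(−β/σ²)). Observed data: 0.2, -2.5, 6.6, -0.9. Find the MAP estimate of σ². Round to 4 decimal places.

Sum of squared deviations about the known mean: SS = (0.2−1)² + (-2.5−1)² + (6.6−1)² + (-0.9−1)² = 47.86.
The Normal likelihood contributes (σ²)^(−n/2) exp(−SS/(2σ²)), so the posterior is Inverse-Gamma(α + n/2, β + SS/2) = Inverse-Gamma(7, 37.93).
The mode of Inverse-Gamma(a, b) is b/(a+1) = 37.93/8 ≈ 4.7413.

σ̂²_MAP = 4.7413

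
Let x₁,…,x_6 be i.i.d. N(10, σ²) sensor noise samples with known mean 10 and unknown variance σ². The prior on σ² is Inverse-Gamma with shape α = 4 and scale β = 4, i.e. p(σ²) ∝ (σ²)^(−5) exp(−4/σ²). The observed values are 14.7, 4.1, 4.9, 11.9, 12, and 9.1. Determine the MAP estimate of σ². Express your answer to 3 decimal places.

Sum of squared deviations about the known mean: SS = (14.7−10)² + (4.1−10)² + (4.9−10)² + (11.9−10)² + (12−10)² + (9.1−10)² = 91.33.
The Normal likelihood contributes (σ²)^(−n/2) exp(−SS/(2σ²)), so the posterior is Inverse-Gamma(α + n/2, β + SS/2) = Inverse-Gamma(7, 49.665).
The mode of Inverse-Gamma(a, b) is b/(a+1) = 49.665/8 ≈ 6.208.

σ̂²_MAP = 6.208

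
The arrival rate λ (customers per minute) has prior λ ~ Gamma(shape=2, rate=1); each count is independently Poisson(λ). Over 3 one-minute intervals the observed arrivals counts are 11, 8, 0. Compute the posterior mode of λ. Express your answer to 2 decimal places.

Σxᵢ = 11+8+0 = 19, with n = 3.
Posterior ∝ λe^(−1λ) · λ^19e^(−3λ) = λ^20e^(−4λ), i.e. Gamma(shape=21, rate=4).
The mode of a Gamma(a, b) with a ≥ 1 (shape–rate) is (a−1)/b = 20/4 ≈ 5.00.

λ̂_MAP = 5.00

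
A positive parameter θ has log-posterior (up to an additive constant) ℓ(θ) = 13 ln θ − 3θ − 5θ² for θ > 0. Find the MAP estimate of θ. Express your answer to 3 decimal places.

ℓ'(θ) = 13/θ − 3 − 10θ. Setting this to zero and multiplying by θ: 10θ² + 3θ − 13 = 0.
θ = (−3 + √(3² + 4·10·13)) / (2·10) = (−3 + √529) / 20 = (−3 + 23)/20 = 1.
ℓ''(θ) = −13/θ² − 10 < 0, confirming a maximum.

θ̂_MAP = 1.000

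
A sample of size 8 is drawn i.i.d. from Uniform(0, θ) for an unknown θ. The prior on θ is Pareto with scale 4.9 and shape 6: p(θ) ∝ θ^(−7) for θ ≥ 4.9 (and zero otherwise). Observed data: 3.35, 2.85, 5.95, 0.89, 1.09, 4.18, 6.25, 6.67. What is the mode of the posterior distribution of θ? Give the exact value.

θ̂_MAP = 6.67

The Uniform(0, θ) likelihood is θ^(−n) for θ ≥ max(xᵢ), zero otherwise. Here max(xᵢ) = 6.67.
Posterior ∝ θ^(−7) · θ^(−8) = θ^(−15) on θ ≥ max(4.9, 6.67) = 6.67.
This density is strictly decreasing in θ, so the posterior mode lies at the lower boundary of the support.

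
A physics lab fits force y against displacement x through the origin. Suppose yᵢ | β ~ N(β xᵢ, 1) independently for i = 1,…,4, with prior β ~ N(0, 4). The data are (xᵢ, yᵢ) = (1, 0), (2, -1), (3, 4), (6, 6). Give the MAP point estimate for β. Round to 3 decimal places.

β̂_MAP = 0.915

log p(β | y) = −Σ(yᵢ − βxᵢ)²/(2·1) − β²/(2·4) + const.
Setting the derivative to zero: Σxᵢ(yᵢ − βxᵢ)/1 − β/4 = 0, so β = Σxᵢyᵢ / (Σxᵢ² + σ²/τ²).
Σxᵢyᵢ = 1·0 + 2·(-1) + 3·4 + 6·6 = 46; Σxᵢ² = 50; σ²/τ² = 0.25.
β̂_MAP = 46 / (50 + 0.25) = 46/50.25 ≈ 0.915.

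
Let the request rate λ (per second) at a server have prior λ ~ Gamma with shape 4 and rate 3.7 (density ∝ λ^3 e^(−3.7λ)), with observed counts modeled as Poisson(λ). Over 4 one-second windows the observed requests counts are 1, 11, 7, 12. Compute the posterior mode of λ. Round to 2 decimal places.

λ̂_MAP = 4.42

Σxᵢ = 1+11+7+12 = 31, with n = 4.
Posterior ∝ λ^3e^(−3.7λ) · λ^31e^(−4λ) = λ^34e^(−7.7λ), i.e. Gamma(shape=35, rate=7.7).
The mode of a Gamma(a, b) with a ≥ 1 (shape–rate) is (a−1)/b = 34/7.7 ≈ 4.42.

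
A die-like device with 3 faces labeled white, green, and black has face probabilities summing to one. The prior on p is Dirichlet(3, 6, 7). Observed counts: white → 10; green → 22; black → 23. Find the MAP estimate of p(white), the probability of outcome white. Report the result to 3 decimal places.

The posterior is Dirichlet(αᵢ + nᵢ) = Dirichlet(13, 28, 30).
For a Dirichlet(a₁,…,a_K) with all aᵢ > 1, the mode has j-th component (aⱼ − 1)/(Σaᵢ − K).
Here Σaᵢ = 71 and K = 3, so p(white) = (13 − 1)/(71 − 3) = 12/68 ≈ 0.176.

MAP estimate of p(white) = 0.176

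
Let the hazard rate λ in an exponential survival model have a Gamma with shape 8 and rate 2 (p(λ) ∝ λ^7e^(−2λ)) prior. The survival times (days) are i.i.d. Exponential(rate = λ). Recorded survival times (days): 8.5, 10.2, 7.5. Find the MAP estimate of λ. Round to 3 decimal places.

The Exponential(rate=λ) likelihood is ∝ λ^n e^(−λΣtᵢ). Here n = 3 and Σtᵢ = 8.5 + 10.2 + 7.5 = 26.2.
Posterior ∝ λ^7e^(−2λ) · λ^3e^(−26.2λ) = λ^10e^(−28.2λ), i.e. Gamma(11, 28.2).
Mode = (a−1)/b = 10/28.2 ≈ 0.355.

λ̂_MAP = 0.355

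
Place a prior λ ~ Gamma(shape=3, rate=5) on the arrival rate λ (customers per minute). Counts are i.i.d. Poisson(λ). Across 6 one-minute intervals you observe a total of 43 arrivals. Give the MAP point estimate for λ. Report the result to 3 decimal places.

Σxᵢ = 43, n = 6.
Posterior ∝ λ^2e^(−5λ) · λ^43e^(−6λ) = λ^45e^(−11λ), i.e. Gamma(shape=46, rate=11).
The mode of a Gamma(a, b) with a ≥ 1 (shape–rate) is (a−1)/b = 45/11 ≈ 4.091.

λ̂_MAP = 4.091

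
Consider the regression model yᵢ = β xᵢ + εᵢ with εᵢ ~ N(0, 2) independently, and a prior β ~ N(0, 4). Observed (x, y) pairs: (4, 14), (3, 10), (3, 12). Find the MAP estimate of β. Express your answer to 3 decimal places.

β̂_MAP = 3.536

log p(β | y) = −Σ(yᵢ − βxᵢ)²/(2·2) − β²/(2·4) + const.
Setting the derivative to zero: Σxᵢ(yᵢ − βxᵢ)/2 − β/4 = 0, so β = Σxᵢyᵢ / (Σxᵢ² + σ²/τ²).
Σxᵢyᵢ = 4·14 + 3·10 + 3·12 = 122; Σxᵢ² = 34; σ²/τ² = 0.5.
β̂_MAP = 122 / (34 + 0.5) = 122/34.5 ≈ 3.536.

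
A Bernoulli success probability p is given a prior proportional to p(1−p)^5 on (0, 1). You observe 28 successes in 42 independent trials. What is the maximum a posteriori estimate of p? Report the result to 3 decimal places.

The prior density ∝ p(1−p)^5 is the kernel of Beta(2, 6).
Data: 28 successes in 42 trials. The binomial likelihood contributes p^28(1−p)^14, so the posterior is Beta(2+28, 6+14) = Beta(30, 20).
For Beta(a, b) with a, b > 1 the mode is (a−1)/(a+b−2) = 29/48 ≈ 0.604.

p̂_MAP = 0.604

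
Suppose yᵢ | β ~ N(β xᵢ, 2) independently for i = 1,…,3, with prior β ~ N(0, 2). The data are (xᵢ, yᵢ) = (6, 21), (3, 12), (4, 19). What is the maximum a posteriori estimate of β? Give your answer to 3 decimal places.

log p(β | y) = −Σ(yᵢ − βxᵢ)²/(2·2) − β²/(2·2) + const.
Setting the derivative to zero: Σxᵢ(yᵢ − βxᵢ)/2 − β/2 = 0, so β = Σxᵢyᵢ / (Σxᵢ² + σ²/τ²).
Σxᵢyᵢ = 6·21 + 3·12 + 4·19 = 238; Σxᵢ² = 61; σ²/τ² = 1.
β̂_MAP = 238 / (61 + 1) = 238/62 ≈ 3.839.

β̂_MAP = 3.839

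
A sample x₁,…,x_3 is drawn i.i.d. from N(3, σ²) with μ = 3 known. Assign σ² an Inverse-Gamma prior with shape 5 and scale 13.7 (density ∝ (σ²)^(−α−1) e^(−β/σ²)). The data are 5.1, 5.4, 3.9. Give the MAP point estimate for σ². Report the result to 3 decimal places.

Sum of squared deviations about the known mean: SS = (5.1−3)² + (5.4−3)² + (3.9−3)² = 10.98.
The Normal likelihood contributes (σ²)^(−n/2) exp(−SS/(2σ²)), so the posterior is Inverse-Gamma(α + n/2, β + SS/2) = Inverse-Gamma(6.5, 19.19).
The mode of Inverse-Gamma(a, b) is b/(a+1) = 19.19/7.5 ≈ 2.559.

σ̂²_MAP = 2.559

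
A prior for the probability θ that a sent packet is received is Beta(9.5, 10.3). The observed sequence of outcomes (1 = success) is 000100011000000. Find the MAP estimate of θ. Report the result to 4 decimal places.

Prior: Beta(9.5, 10.3).
Data: 3 successes in 15 trials (from the sequence). The binomial likelihood contributes θ^3(1−θ)^12, so the posterior is Beta(9.5+3, 10.3+12) = Beta(12.5, 22.3).
For Beta(a, b) with a, b > 1 the mode is (a−1)/(a+b−2) = 11.5/32.8 ≈ 0.3506.

θ̂_MAP = 0.3506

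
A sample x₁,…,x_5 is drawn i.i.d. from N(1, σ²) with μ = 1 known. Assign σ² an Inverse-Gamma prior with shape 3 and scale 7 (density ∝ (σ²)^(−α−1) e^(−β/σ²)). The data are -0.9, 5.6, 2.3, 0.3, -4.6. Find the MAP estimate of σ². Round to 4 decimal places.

Sum of squared deviations about the known mean: SS = (-0.9−1)² + (5.6−1)² + (2.3−1)² + (0.3−1)² + (-4.6−1)² = 58.31.
The Normal likelihood contributes (σ²)^(−n/2) exp(−SS/(2σ²)), so the posterior is Inverse-Gamma(α + n/2, β + SS/2) = Inverse-Gamma(5.5, 36.155).
The mode of Inverse-Gamma(a, b) is b/(a+1) = 36.155/6.5 ≈ 5.5623.

σ̂²_MAP = 5.5623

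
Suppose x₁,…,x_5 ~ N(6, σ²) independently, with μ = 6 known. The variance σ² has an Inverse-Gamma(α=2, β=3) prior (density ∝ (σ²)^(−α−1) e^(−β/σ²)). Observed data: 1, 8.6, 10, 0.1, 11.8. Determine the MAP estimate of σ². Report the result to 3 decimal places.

σ̂²_MAP = 11.110

Sum of squared deviations about the known mean: SS = (1−6)² + (8.6−6)² + (10−6)² + (0.1−6)² + (11.8−6)² = 116.21.
The Normal likelihood contributes (σ²)^(−n/2) exp(−SS/(2σ²)), so the posterior is Inverse-Gamma(α + n/2, β + SS/2) = Inverse-Gamma(4.5, 61.105).
The mode of Inverse-Gamma(a, b) is b/(a+1) = 61.105/5.5 ≈ 11.110.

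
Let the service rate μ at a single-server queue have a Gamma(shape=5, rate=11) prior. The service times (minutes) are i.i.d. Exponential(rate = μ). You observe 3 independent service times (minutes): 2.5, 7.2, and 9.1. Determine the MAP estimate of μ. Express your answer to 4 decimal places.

The Exponential(rate=μ) likelihood is ∝ μ^n e^(−μΣtᵢ). Here n = 3 and Σtᵢ = 2.5 + 7.2 + 9.1 = 18.8.
Posterior ∝ μ^4e^(−11μ) · μ^3e^(−18.8μ) = μ^7e^(−29.8μ), i.e. Gamma(8, 29.8).
Mode = (a−1)/b = 7/29.8 ≈ 0.2349.

μ̂_MAP = 0.2349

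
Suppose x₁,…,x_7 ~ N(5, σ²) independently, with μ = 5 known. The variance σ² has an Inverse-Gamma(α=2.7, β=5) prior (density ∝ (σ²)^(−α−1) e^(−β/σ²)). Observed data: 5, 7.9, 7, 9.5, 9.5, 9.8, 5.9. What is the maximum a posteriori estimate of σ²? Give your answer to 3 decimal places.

Sum of squared deviations about the known mean: SS = (5−5)² + (7.9−5)² + (7−5)² + (9.5−5)² + (9.5−5)² + (9.8−5)² + (5.9−5)² = 76.76.
The Normal likelihood contributes (σ²)^(−n/2) exp(−SS/(2σ²)), so the posterior is Inverse-Gamma(α + n/2, β + SS/2) = Inverse-Gamma(6.2, 43.38).
The mode of Inverse-Gamma(a, b) is b/(a+1) = 43.38/7.2 ≈ 6.025.

σ̂²_MAP = 6.025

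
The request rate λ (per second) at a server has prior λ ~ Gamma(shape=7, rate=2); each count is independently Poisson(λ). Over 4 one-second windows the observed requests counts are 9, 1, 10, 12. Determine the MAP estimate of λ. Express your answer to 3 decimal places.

λ̂_MAP = 6.333

Σxᵢ = 9+1+10+12 = 32, with n = 4.
Posterior ∝ λ^6e^(−2λ) · λ^32e^(−4λ) = λ^38e^(−6λ), i.e. Gamma(shape=39, rate=6).
The mode of a Gamma(a, b) with a ≥ 1 (shape–rate) is (a−1)/b = 38/6 ≈ 6.333.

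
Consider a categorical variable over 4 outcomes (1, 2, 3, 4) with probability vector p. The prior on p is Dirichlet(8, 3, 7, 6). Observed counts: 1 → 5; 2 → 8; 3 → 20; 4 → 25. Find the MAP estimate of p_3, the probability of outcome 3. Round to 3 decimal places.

The posterior is Dirichlet(αᵢ + nᵢ) = Dirichlet(13, 11, 27, 31).
For a Dirichlet(a₁,…,a_K) with all aᵢ > 1, the mode has j-th component (aⱼ − 1)/(Σaᵢ − K).
Here Σaᵢ = 82 and K = 4, so p_3 = (27 − 1)/(82 − 4) = 26/78 ≈ 0.333.

MAP estimate: 0.333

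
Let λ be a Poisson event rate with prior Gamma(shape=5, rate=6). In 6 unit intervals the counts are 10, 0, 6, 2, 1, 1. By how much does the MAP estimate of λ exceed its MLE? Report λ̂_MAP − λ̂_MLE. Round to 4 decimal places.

Σxᵢ = 20. Posterior is Gamma(25, 12); MAP = (25−1)/12 = 24/12 ≈ 2.00000.
MLE = x̄ = 20/6 ≈ 3.33333.
Difference = 24/12 − 20/6 = -4/3 ≈ -1.3333.

MAP − MLE = -1.3333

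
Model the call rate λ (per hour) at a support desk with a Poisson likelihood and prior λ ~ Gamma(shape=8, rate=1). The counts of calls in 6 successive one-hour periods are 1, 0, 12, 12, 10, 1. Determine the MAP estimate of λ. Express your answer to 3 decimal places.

λ̂_MAP = 6.143

Σxᵢ = 1+0+12+12+10+1 = 36, with n = 6.
Posterior ∝ λ^7e^(−1λ) · λ^36e^(−6λ) = λ^43e^(−7λ), i.e. Gamma(shape=44, rate=7).
The mode of a Gamma(a, b) with a ≥ 1 (shape–rate) is (a−1)/b = 43/7 ≈ 6.143.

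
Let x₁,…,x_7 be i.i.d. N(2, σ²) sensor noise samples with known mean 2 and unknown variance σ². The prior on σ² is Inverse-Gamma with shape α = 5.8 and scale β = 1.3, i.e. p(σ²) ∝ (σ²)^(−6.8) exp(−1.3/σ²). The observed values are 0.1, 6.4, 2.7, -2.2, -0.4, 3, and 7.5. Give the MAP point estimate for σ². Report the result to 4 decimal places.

σ̂²_MAP = 3.9180

Sum of squared deviations about the known mean: SS = (0.1−2)² + (6.4−2)² + (2.7−2)² + (-2.2−2)² + (-0.4−2)² + (3−2)² + (7.5−2)² = 78.11.
The Normal likelihood contributes (σ²)^(−n/2) exp(−SS/(2σ²)), so the posterior is Inverse-Gamma(α + n/2, β + SS/2) = Inverse-Gamma(9.3, 40.355).
The mode of Inverse-Gamma(a, b) is b/(a+1) = 40.355/10.3 ≈ 3.9180.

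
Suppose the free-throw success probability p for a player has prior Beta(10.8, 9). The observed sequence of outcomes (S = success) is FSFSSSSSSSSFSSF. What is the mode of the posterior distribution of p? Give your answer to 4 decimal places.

Prior: Beta(10.8, 9).
Data: 11 successes in 15 trials (from the sequence). The binomial likelihood contributes p^11(1−p)^4, so the posterior is Beta(10.8+11, 9+4) = Beta(21.8, 13).
For Beta(a, b) with a, b > 1 the mode is (a−1)/(a+b−2) = 20.8/32.8 ≈ 0.6341.

p̂_MAP = 0.6341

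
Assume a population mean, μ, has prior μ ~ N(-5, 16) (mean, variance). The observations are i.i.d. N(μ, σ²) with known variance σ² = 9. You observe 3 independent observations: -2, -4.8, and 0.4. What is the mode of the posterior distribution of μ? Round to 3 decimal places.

μ̂_MAP = -2.586

n = 3; x̄ = ((-2) + (-4.8) + 0.4)/3 = -6.4/3 = -32/15 ≈ -2.1333.
For a Normal prior and Normal likelihood with known variance, the posterior is Normal; its mode equals its mean, the precision-weighted average.
Prior precision 1/σ₀² = 1/16 = 0.0625; data precision n/σ² = 3/9 = 1/3.
μ̂ = (0.0625·(-5) + (1/3)·(-32/15)) / (0.0625 + 1/3) = (-737/720)/(19/48) = -737/285 ≈ -2.586.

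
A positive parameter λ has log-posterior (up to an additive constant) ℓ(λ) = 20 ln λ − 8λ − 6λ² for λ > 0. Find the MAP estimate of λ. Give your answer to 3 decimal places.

ℓ'(λ) = 20/λ − 8 − 12λ. Setting this to zero and multiplying by λ: 12λ² + 8λ − 20 = 0.
λ = (−8 + √(8² + 4·12·20)) / (2·12) = (−8 + √1024) / 24 = (−8 + 32)/24 = 1.
ℓ''(λ) = −20/λ² − 12 < 0, confirming a maximum.

λ̂_MAP = 1.000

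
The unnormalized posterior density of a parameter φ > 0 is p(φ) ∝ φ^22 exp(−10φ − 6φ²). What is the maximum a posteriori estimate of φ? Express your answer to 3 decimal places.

φ̂_MAP = 1.000

ℓ'(φ) = 22/φ − 10 − 12φ. Setting this to zero and multiplying by φ: 12φ² + 10φ − 22 = 0.
φ = (−10 + √(10² + 4·12·22)) / (2·12) = (−10 + √1156) / 24 = (−10 + 34)/24 = 1.
ℓ''(φ) = −22/φ² − 12 < 0, confirming a maximum.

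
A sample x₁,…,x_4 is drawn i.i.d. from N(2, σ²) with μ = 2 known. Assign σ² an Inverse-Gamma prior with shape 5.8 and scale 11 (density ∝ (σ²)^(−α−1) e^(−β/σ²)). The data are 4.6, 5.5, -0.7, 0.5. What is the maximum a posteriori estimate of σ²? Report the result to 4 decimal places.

σ̂²_MAP = 2.8722

Sum of squared deviations about the known mean: SS = (4.6−2)² + (5.5−2)² + (-0.7−2)² + (0.5−2)² = 28.55.
The Normal likelihood contributes (σ²)^(−n/2) exp(−SS/(2σ²)), so the posterior is Inverse-Gamma(α + n/2, β + SS/2) = Inverse-Gamma(7.8, 25.275).
The mode of Inverse-Gamma(a, b) is b/(a+1) = 25.275/8.8 ≈ 2.8722.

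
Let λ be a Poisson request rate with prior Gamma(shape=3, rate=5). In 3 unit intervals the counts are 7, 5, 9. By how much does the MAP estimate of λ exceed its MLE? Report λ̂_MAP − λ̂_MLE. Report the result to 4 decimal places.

MAP − MLE = -4.1250

Σxᵢ = 21. Posterior is Gamma(24, 8); MAP = (24−1)/8 = 23/8 ≈ 2.87500.
MLE = x̄ = 21/3 ≈ 7.00000.
Difference = 23/8 − 21/3 = -33/8 ≈ -4.1250.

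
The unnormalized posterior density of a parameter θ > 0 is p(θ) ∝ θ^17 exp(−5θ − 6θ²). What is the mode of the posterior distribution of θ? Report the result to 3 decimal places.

θ̂_MAP = 1.000

ℓ'(θ) = 17/θ − 5 − 12θ. Setting this to zero and multiplying by θ: 12θ² + 5θ − 17 = 0.
θ = (−5 + √(5² + 4·12·17)) / (2·12) = (−5 + √841) / 24 = (−5 + 29)/24 = 1.
ℓ''(θ) = −17/θ² − 12 < 0, confirming a maximum.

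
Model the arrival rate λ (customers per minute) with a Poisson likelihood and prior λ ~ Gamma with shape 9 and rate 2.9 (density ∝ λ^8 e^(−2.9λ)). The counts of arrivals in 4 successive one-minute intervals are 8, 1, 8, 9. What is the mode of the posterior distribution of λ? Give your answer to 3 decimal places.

λ̂_MAP = 4.928

Σxᵢ = 8+1+8+9 = 26, with n = 4.
Posterior ∝ λ^8e^(−2.9λ) · λ^26e^(−4λ) = λ^34e^(−6.9λ), i.e. Gamma(shape=35, rate=6.9).
The mode of a Gamma(a, b) with a ≥ 1 (shape–rate) is (a−1)/b = 34/6.9 ≈ 4.928.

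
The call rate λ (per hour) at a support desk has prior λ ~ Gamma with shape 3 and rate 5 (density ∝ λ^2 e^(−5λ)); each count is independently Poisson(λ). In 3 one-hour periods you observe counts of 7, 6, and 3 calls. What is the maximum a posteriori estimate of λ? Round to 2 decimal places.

Σxᵢ = 7+6+3 = 16, with n = 3.
Posterior ∝ λ^2e^(−5λ) · λ^16e^(−3λ) = λ^18e^(−8λ), i.e. Gamma(shape=19, rate=8).
The mode of a Gamma(a, b) with a ≥ 1 (shape–rate) is (a−1)/b = 18/8 ≈ 2.25.

λ̂_MAP = 2.25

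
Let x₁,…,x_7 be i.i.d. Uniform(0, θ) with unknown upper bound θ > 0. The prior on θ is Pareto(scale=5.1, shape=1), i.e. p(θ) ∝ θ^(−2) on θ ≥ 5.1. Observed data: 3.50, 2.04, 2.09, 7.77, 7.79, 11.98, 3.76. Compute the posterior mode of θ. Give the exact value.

The Uniform(0, θ) likelihood is θ^(−n) for θ ≥ max(xᵢ), zero otherwise. Here max(xᵢ) = 11.98.
Posterior ∝ θ^(−2) · θ^(−7) = θ^(−9) on θ ≥ max(5.1, 11.98) = 11.98.
This density is strictly decreasing in θ, so the posterior mode lies at the lower boundary of the support.

θ̂_MAP = 11.98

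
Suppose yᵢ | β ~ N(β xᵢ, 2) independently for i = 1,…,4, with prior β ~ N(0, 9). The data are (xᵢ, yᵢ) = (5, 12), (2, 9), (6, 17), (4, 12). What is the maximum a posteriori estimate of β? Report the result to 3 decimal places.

β̂_MAP = 2.807

log p(β | y) = −Σ(yᵢ − βxᵢ)²/(2·2) − β²/(2·9) + const.
Setting the derivative to zero: Σxᵢ(yᵢ − βxᵢ)/2 − β/9 = 0, so β = Σxᵢyᵢ / (Σxᵢ² + σ²/τ²).
Σxᵢyᵢ = 5·12 + 2·9 + 6·17 + 4·12 = 228; Σxᵢ² = 81; σ²/τ² = 2/9.
β̂_MAP = 228 / (81 + 2/9) = 228/(731/9) = 2052/731 ≈ 2.807.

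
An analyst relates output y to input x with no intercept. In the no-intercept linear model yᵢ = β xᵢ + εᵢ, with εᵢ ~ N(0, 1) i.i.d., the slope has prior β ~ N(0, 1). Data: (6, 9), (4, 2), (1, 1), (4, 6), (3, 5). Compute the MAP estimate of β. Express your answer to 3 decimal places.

β̂_MAP = 1.291

log p(β | y) = −Σ(yᵢ − βxᵢ)²/(2·1) − β²/(2·1) + const.
Setting the derivative to zero: Σxᵢ(yᵢ − βxᵢ)/1 − β/1 = 0, so β = Σxᵢyᵢ / (Σxᵢ² + σ²/τ²).
Σxᵢyᵢ = 6·9 + 4·2 + 1·1 + 4·6 + 3·5 = 102; Σxᵢ² = 78; σ²/τ² = 1.
β̂_MAP = 102 / (78 + 1) = 102/79 ≈ 1.291.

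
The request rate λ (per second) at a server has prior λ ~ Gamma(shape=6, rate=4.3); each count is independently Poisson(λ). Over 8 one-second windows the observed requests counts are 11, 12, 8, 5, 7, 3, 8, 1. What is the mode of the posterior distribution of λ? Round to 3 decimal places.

λ̂_MAP = 4.878

Σxᵢ = 11+12+8+5+7+3+8+1 = 55, with n = 8.
Posterior ∝ λ^5e^(−4.3λ) · λ^55e^(−8λ) = λ^60e^(−12.3λ), i.e. Gamma(shape=61, rate=12.3).
The mode of a Gamma(a, b) with a ≥ 1 (shape–rate) is (a−1)/b = 60/12.3 ≈ 4.878.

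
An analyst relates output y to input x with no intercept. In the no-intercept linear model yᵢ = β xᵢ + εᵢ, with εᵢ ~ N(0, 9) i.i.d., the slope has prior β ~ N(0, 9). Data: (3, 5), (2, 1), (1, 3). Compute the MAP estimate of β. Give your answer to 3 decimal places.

β̂_MAP = 1.333

log p(β | y) = −Σ(yᵢ − βxᵢ)²/(2·9) − β²/(2·9) + const.
Setting the derivative to zero: Σxᵢ(yᵢ − βxᵢ)/9 − β/9 = 0, so β = Σxᵢyᵢ / (Σxᵢ² + σ²/τ²).
Σxᵢyᵢ = 3·5 + 2·1 + 1·3 = 20; Σxᵢ² = 14; σ²/τ² = 1.
β̂_MAP = 20 / (14 + 1) = 20/15 ≈ 1.333.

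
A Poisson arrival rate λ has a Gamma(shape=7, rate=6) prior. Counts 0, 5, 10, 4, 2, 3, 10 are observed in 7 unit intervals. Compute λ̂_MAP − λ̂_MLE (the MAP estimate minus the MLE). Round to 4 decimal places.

Σxᵢ = 34. Posterior is Gamma(41, 13); MAP = (41−1)/13 = 40/13 ≈ 3.07692.
MLE = x̄ = 34/7 ≈ 4.85714.
Difference = 40/13 − 34/7 = -162/91 ≈ -1.7802.

MAP − MLE = -1.7802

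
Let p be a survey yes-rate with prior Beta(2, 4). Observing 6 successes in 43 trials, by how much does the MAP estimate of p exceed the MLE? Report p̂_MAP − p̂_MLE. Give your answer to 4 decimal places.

Posterior is Beta(8, 41); MAP = (8−1)/(49−2) = 7/47 ≈ 0.14894.
MLE ignores the prior: p̂_MLE = k/n = 6/43 ≈ 0.13953.
Difference = 7/47 − 6/43 = 19/2021 ≈ 0.0094.

MAP − MLE = 0.0094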